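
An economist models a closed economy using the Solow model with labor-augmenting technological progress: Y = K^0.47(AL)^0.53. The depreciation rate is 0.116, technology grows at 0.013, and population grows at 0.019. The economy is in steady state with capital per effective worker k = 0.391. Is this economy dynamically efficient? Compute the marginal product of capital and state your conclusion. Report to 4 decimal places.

dynamically efficient; MPK ≈ 0.7731

Capital per effective worker breaks even when investment replaces (n + g + δ)·k; here n + g + δ = 0.148.
MPK = 0.47·k^(0.47−1) = 0.47·0.391^(-0.53) ≈ 0.7731.
MPK > 0.148, so the economy is dynamically efficient (under-saving).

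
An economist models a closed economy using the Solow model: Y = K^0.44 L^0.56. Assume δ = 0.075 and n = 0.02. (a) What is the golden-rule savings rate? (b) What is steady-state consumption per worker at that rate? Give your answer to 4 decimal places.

Break-even investment rate: n + δ = 0.02 + 0.075 = 0.095.
For Cobb-Douglas, s_gold equals capital's share: s_gold = 0.44.
At the golden rule the marginal product of capital equals n+δ: 0.44·k^(0.44−1) = 0.095. Solving, k_gold = (0.44/0.095)^(1/0.56) ≈ 15.4455.
y_gold = 15.4455^0.44 ≈ 3.3348; c_gold = (1−0.44)·y_gold ≈ 1.8675.

(a) s_gold = 0.4400; (b) c_gold ≈ 1.8675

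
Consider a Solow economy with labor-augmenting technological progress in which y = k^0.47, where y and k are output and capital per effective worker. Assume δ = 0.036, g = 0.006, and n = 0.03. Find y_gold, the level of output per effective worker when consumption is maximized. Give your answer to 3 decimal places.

Capital per effective worker breaks even when investment replaces (n + g + δ)·k; here n + g + δ = 0.072.
Setting f'(k) = n+g+δ gives 0.47·k^(0.47−1) = 0.072, hence k_gold = (0.47/0.072)^(1/0.53) ≈ 34.4582.
Output: y_gold = k_gold^0.47 = 34.4582^0.47 ≈ 5.2787.

y_gold ≈ 5.279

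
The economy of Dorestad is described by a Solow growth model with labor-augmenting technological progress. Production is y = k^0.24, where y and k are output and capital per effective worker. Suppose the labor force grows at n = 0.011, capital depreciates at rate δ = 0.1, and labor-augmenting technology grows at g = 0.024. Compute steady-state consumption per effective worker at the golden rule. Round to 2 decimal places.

c_gold ≈ 0.91

Capital per effective worker breaks even when investment replaces (n + g + δ)·k; here n + g + δ = 0.135.
Golden rule sets MPK = n+g+δ: 0.24·k^(0.24−1) = 0.135, so k_gold = (0.24/0.135)^(1/0.76) ≈ 2.1320.
y_gold = 2.1320^0.24 ≈ 1.1992.
c_gold = y_gold − (n+g+δ)·k_gold = 1.1992 − 0.135·2.1320 ≈ 0.9114.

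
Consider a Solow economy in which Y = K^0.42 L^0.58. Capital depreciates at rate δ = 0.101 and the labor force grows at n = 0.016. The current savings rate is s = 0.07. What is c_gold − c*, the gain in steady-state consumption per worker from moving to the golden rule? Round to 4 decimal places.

Δc ≈ 0.8223

n + δ = 0.016 + 0.101 = 0.117.
Current steady state (s = 0.07): k* = (0.07/0.117)^(1/0.58) ≈ 0.4124, y* = 0.4124^0.42 ≈ 0.6894, c* = (1−0.07)·0.6894 ≈ 0.6411.
Setting f'(k) = n+δ gives 0.42·k^(0.42−1) = 0.117, hence k_gold = (0.42/0.117)^(1/0.58) ≈ 9.0574.
y_gold = 9.0574^0.42 ≈ 2.5231, c_gold = y_gold − 0.117·k_gold ≈ 1.4634.
Gain: Δc = 1.4634 − 0.6411 ≈ 0.8223.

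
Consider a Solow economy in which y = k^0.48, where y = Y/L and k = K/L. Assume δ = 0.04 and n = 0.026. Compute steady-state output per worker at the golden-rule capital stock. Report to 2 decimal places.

Capital per worker breaks even when investment replaces (n + δ)·k; here n + δ = 0.066.
Maximizing c = f(k) − (n+δ)·k gives f'(k) = n+δ, i.e. 0.48·k^(0.48−1) = 0.066, so k_gold = (0.48/0.066)^(1/0.52) ≈ 45.4057.
Output: y_gold = k_gold^0.48 = 45.4057^0.48 ≈ 6.2433.

y_gold ≈ 6.24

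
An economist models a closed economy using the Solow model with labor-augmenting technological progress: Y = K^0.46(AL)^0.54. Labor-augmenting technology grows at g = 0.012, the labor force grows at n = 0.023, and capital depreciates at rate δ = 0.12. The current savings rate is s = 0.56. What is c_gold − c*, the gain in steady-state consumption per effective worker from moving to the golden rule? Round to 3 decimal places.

n + g + δ = 0.023 + 0.012 + 0.12 = 0.155.
Current steady state (s = 0.56): k* = (0.56/0.155)^(1/0.54) ≈ 10.7911, y* = 10.7911^0.46 ≈ 2.9868, c* = (1−0.56)·2.9868 ≈ 1.3142.
Maximizing c = f(k) − (n+g+δ)·k gives f'(k) = n+g+δ, i.e. 0.46·k^(0.46−1) = 0.155, so k_gold = (0.46/0.155)^(1/0.54) ≈ 7.4966.
y_gold = 7.4966^0.46 ≈ 2.5260, c_gold = y_gold − 0.155·k_gold ≈ 1.3641.
Gain: Δc = 1.3641 − 1.3142 ≈ 0.0498.

Δc ≈ 0.050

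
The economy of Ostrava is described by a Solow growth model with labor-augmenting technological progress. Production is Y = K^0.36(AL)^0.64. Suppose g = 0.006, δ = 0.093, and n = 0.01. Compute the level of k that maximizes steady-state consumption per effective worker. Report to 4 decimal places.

Capital per effective worker breaks even when investment replaces (n + g + δ)·k; here n + g + δ = 0.109.
At the golden rule the marginal product of capital equals n+g+δ: 0.36·k^(0.36−1) = 0.109. Solving, k_gold = (0.36/0.109)^(1/0.64) ≈ 6.4676.

k_gold ≈ 6.4676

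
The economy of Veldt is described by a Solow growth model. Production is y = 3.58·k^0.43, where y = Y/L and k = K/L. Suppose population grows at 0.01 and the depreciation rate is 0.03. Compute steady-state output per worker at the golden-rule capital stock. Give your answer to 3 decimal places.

y_gold ≈ 56.209

Capital per worker breaks even when investment replaces (n + δ)·k; here n + δ = 0.04.
At the golden rule the marginal product of capital equals n+δ: 0.43·3.58·k^(0.43−1) = 0.04. Solving, k_gold = (0.43·3.58/0.04)^(1/0.57) ≈ 604.2451.
Output: y_gold = 3.58·k_gold^0.43 = 3.58·604.2451^0.43 ≈ 56.2088.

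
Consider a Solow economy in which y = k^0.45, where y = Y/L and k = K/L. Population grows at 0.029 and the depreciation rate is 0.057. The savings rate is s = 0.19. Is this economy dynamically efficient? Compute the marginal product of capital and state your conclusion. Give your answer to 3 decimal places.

dynamically efficient; MPK ≈ 0.204

Capital per worker breaks even when investment replaces (n + δ)·k; here n + δ = 0.086.
Steady-state k*: s·k^0.45 = 0.086·k gives k* = (0.19/0.086)^(1/0.55) ≈ 4.2259.
MPK = 0.45·4.2259^(-0.55) ≈ 0.2037.
MPK > n+δ = 0.086, so the economy is dynamically efficient (under-saving).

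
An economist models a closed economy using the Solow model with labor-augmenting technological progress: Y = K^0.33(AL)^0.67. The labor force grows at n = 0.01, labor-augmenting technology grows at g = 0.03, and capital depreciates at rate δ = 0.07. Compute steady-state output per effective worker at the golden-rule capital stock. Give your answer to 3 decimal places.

The effective depreciation rate is n + g + δ = 0.01 + 0.03 + 0.07 = 0.11.
At the golden rule the marginal product of capital equals n+g+δ: 0.33·k^(0.33−1) = 0.11. Solving, k_gold = (0.33/0.11)^(1/0.67) ≈ 5.1537.
Output: y_gold = k_gold^0.33 = 5.1537^0.33 ≈ 1.7179.

y_gold ≈ 1.718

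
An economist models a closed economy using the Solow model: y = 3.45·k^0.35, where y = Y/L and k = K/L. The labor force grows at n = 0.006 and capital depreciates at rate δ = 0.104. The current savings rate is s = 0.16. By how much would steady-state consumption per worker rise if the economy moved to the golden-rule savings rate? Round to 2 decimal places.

Δc ≈ 1.24

Capital per worker breaks even when investment replaces (n + δ)·k; here n + δ = 0.11.
Current steady state (s = 0.16): k* = (0.16·3.45/0.11)^(1/0.65) ≈ 11.9609, y* = 3.45·11.9609^0.35 ≈ 8.2231, c* = (1−0.16)·8.2231 ≈ 6.9074.
Maximizing c = f(k) − (n+δ)·k gives f'(k) = n+δ, i.e. 0.35·3.45·k^(0.35−1) = 0.11, so k_gold = (0.35·3.45/0.11)^(1/0.65) ≈ 39.8805.
y_gold = 3.45·39.8805^0.35 ≈ 12.5339, c_gold = y_gold − 0.11·k_gold ≈ 8.1470.
Gain: Δc = 8.1470 − 6.9074 ≈ 1.2396.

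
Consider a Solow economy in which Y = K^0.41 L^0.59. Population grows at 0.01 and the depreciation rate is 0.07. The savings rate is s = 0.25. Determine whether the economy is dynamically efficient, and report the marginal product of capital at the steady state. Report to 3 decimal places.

n + δ = 0.01 + 0.07 = 0.08.
Steady-state k*: s·k^0.41 = 0.08·k gives k* = (0.25/0.08)^(1/0.59) ≈ 6.8981.
MPK = 0.41·6.8981^(-0.59) ≈ 0.1312.
MPK > n+δ = 0.08, so the economy is dynamically efficient (under-saving).

dynamically efficient; MPK ≈ 0.131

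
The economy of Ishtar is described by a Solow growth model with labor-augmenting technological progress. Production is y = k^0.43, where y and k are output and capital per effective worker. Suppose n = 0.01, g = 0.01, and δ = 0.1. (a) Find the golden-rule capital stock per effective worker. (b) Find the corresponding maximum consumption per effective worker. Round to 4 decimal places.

The effective depreciation rate is n + g + δ = 0.01 + 0.01 + 0.1 = 0.12.
Golden rule sets MPK = n+g+δ: 0.43·k^(0.43−1) = 0.12, so k_gold = (0.43/0.12)^(1/0.57) ≈ 9.3850.
y_gold = 9.3850^0.43 ≈ 2.6191; c_gold = y_gold − 0.12·k_gold ≈ 1.4929.

(a) k_gold ≈ 9.3850; (b) c_gold ≈ 1.4929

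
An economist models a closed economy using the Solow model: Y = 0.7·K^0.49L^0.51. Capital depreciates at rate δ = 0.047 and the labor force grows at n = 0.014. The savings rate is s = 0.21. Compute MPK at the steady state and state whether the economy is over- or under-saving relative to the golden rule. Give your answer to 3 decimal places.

The effective depreciation rate is n + δ = 0.014 + 0.047 = 0.061.
Steady-state k*: s·A·k^0.49 = 0.061·k gives k* = (0.21·0.7/0.061)^(1/0.51) ≈ 5.6104.
MPK = 0.49·0.7·5.6104^(-0.51) ≈ 0.1423.
MPK > n+δ = 0.061, so the economy is dynamically efficient (under-saving).

under-saving; MPK ≈ 0.142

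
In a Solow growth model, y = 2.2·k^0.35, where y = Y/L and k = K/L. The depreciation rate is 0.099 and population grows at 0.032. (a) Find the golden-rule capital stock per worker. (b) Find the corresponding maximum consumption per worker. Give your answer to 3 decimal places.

(a) k_gold ≈ 15.255; (b) c_gold ≈ 3.711

n + δ = 0.032 + 0.099 = 0.131.
Maximizing c = f(k) − (n+δ)·k gives f'(k) = n+δ, i.e. 0.35·2.2·k^(0.35−1) = 0.131, so k_gold = (0.35·2.2/0.131)^(1/0.65) ≈ 15.2551.
y_gold = 2.2·15.2551^0.35 ≈ 5.7098; c_gold = y_gold − 0.131·k_gold ≈ 3.7113.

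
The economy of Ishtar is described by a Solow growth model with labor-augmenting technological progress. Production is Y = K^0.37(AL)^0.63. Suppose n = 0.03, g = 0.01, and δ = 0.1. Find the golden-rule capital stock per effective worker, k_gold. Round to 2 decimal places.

Break-even investment rate: n + g + δ = 0.03 + 0.01 + 0.1 = 0.14.
Golden rule sets MPK = n+g+δ: 0.37·k^(0.37−1) = 0.14, so k_gold = (0.37/0.14)^(1/0.63) ≈ 4.6769.

k_gold ≈ 4.68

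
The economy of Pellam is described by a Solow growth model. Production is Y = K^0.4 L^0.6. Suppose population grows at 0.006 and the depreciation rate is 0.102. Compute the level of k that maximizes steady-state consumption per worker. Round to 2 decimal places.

k_gold ≈ 8.87

The effective depreciation rate is n + δ = 0.006 + 0.102 = 0.108.
At the golden rule the marginal product of capital equals n+δ: 0.4·k^(0.4−1) = 0.108. Solving, k_gold = (0.4/0.108)^(1/0.6) ≈ 8.8660.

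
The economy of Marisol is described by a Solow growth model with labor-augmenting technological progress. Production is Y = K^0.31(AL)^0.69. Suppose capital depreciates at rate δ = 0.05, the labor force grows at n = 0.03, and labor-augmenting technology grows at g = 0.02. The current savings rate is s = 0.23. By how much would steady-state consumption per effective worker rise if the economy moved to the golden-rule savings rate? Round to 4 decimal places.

Capital per effective worker breaks even when investment replaces (n + g + δ)·k; here n + g + δ = 0.1.
Current steady state (s = 0.23): k* = (0.23/0.1)^(1/0.69) ≈ 3.3438, y* = 3.3438^0.31 ≈ 1.4538, c* = (1−0.23)·1.4538 ≈ 1.1195.
Maximizing c = f(k) − (n+g+δ)·k gives f'(k) = n+g+δ, i.e. 0.31·k^(0.31−1) = 0.1, so k_gold = (0.31/0.1)^(1/0.69) ≈ 5.1537.
y_gold = 5.1537^0.31 ≈ 1.6625, c_gold = y_gold − 0.1·k_gold ≈ 1.1471.
Gain: Δc = 1.1471 − 1.1195 ≈ 0.0277.

Δc ≈ 0.0277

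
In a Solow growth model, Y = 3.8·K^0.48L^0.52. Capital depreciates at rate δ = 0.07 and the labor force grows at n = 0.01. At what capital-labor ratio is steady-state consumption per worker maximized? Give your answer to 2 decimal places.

k_gold ≈ 408.71

Break-even investment rate: n + δ = 0.01 + 0.07 = 0.08.
Maximizing c = f(k) − (n+δ)·k gives f'(k) = n+δ, i.e. 0.48·3.8·k^(0.48−1) = 0.08, so k_gold = (0.48·3.8/0.08)^(1/0.52) ≈ 408.7080.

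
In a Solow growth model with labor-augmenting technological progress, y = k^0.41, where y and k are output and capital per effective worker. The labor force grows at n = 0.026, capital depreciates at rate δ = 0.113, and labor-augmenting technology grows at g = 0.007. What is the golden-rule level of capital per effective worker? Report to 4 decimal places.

k_gold ≈ 5.7551

n + g + δ = 0.026 + 0.007 + 0.113 = 0.146.
At the golden rule the marginal product of capital equals n+g+δ: 0.41·k^(0.41−1) = 0.146. Solving, k_gold = (0.41/0.146)^(1/0.59) ≈ 5.7551.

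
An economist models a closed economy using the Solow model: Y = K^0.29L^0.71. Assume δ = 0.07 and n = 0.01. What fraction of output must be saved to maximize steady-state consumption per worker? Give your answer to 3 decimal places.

s_gold = 0.290

Break-even investment rate: n + δ = 0.01 + 0.07 = 0.08.
At the golden rule MPK = n+δ, and in any Cobb-Douglas steady state s = (n+δ)·k/y = MPK·k/y = capital's share 0.29.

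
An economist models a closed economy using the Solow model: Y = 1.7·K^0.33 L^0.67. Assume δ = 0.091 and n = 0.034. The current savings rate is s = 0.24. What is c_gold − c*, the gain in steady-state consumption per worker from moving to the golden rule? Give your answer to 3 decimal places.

Δc ≈ 0.072

Capital per worker breaks even when investment replaces (n + δ)·k; here n + δ = 0.125.
Current steady state (s = 0.24): k* = (0.24·1.7/0.125)^(1/0.67) ≈ 5.8451, y* = 1.7·5.8451^0.33 ≈ 3.0443, c* = (1−0.24)·3.0443 ≈ 2.3137.
Golden rule sets MPK = n+δ: 0.33·1.7·k^(0.33−1) = 0.125, so k_gold = (0.33·1.7/0.125)^(1/0.67) ≈ 9.4018.
y_gold = 1.7·9.4018^0.33 ≈ 3.5613, c_gold = y_gold − 0.125·k_gold ≈ 2.3861.
Gain: Δc = 2.3861 − 2.3137 ≈ 0.0724.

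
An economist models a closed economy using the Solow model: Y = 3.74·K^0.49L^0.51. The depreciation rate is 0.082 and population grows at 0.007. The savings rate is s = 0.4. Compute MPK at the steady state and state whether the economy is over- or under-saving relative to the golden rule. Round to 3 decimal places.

under-saving; MPK ≈ 0.109

Break-even investment rate: n + δ = 0.007 + 0.082 = 0.089.
Steady-state k*: s·A·k^0.49 = 0.089·k gives k* = (0.4·3.74/0.089)^(1/0.51) ≈ 252.9430.
MPK = 0.49·3.74·252.9430^(-0.51) ≈ 0.1090.
MPK > n+δ = 0.089, so the economy is dynamically efficient (under-saving).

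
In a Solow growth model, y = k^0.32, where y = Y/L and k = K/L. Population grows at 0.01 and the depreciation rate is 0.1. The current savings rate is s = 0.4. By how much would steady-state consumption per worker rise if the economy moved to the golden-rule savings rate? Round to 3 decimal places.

Δc ≈ 0.022

Capital per worker breaks even when investment replaces (n + δ)·k; here n + δ = 0.11.
Current steady state (s = 0.4): k* = (0.4/0.11)^(1/0.68) ≈ 6.6759, y* = 6.6759^0.32 ≈ 1.8359, c* = (1−0.4)·1.8359 ≈ 1.1015.
Golden rule sets MPK = n+δ: 0.32·k^(0.32−1) = 0.11, so k_gold = (0.32/0.11)^(1/0.68) ≈ 4.8083.
y_gold = 4.8083^0.32 ≈ 1.6529, c_gold = y_gold − 0.11·k_gold ≈ 1.1240.
Gain: Δc = 1.1240 − 1.1015 ≈ 0.0224.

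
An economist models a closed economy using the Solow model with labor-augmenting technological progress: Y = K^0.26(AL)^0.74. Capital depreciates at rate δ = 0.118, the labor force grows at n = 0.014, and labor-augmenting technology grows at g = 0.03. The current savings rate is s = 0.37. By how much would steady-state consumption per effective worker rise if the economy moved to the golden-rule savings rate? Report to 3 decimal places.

The effective depreciation rate is n + g + δ = 0.014 + 0.03 + 0.118 = 0.162.
Current steady state (s = 0.37): k* = (0.37/0.162)^(1/0.74) ≈ 3.0529, y* = 3.0529^0.26 ≈ 1.3367, c* = (1−0.37)·1.3367 ≈ 0.8421.
Maximizing c = f(k) − (n+g+δ)·k gives f'(k) = n+g+δ, i.e. 0.26·k^(0.26−1) = 0.162, so k_gold = (0.26/0.162)^(1/0.74) ≈ 1.8952.
y_gold = 1.8952^0.26 ≈ 1.1808, c_gold = y_gold − 0.162·k_gold ≈ 0.8738.
Gain: Δc = 0.8738 − 0.8421 ≈ 0.0317.

Δc ≈ 0.032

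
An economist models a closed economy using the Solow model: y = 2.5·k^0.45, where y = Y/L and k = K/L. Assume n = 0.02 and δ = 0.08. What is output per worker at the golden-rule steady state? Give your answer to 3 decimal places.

y_gold ≈ 18.112

n + δ = 0.02 + 0.08 = 0.1.
Maximizing c = f(k) − (n+δ)·k gives f'(k) = n+δ, i.e. 0.45·2.5·k^(0.45−1) = 0.1, so k_gold = (0.45·2.5/0.1)^(1/0.55) ≈ 81.5054.
Output: y_gold = 2.5·k_gold^0.45 = 2.5·81.5054^0.45 ≈ 18.1123.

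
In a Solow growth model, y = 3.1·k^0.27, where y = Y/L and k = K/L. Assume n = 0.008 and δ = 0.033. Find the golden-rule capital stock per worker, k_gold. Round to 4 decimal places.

k_gold ≈ 62.2932

The effective depreciation rate is n + δ = 0.008 + 0.033 = 0.041.
Maximizing c = f(k) − (n+δ)·k gives f'(k) = n+δ, i.e. 0.27·3.1·k^(0.27−1) = 0.041, so k_gold = (0.27·3.1/0.041)^(1/0.73) ≈ 62.2932.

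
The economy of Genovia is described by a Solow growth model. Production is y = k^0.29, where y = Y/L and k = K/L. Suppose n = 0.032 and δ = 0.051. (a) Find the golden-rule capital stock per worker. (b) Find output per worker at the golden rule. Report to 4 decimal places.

Break-even investment rate: n + δ = 0.032 + 0.051 = 0.083.
Golden rule sets MPK = n+δ: 0.29·k^(0.29−1) = 0.083, so k_gold = (0.29/0.083)^(1/0.71) ≈ 5.8242.
y_gold = 5.8242^0.29 ≈ 1.6669.

(a) k_gold ≈ 5.8242; (b) y_gold ≈ 1.6669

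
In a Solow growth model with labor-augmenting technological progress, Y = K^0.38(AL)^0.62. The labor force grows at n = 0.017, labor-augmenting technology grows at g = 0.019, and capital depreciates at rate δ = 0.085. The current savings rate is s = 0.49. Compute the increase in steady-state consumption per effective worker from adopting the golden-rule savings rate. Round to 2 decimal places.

Δc ≈ 0.05

The effective depreciation rate is n + g + δ = 0.017 + 0.019 + 0.085 = 0.121.
Current steady state (s = 0.49): k* = (0.49/0.121)^(1/0.62) ≈ 9.5432, y* = 9.5432^0.38 ≈ 2.3566, c* = (1−0.49)·2.3566 ≈ 1.2019.
Setting f'(k) = n+g+δ gives 0.38·k^(0.38−1) = 0.121, hence k_gold = (0.38/0.121)^(1/0.62) ≈ 6.3330.
y_gold = 6.3330^0.38 ≈ 2.0166, c_gold = y_gold − 0.121·k_gold ≈ 1.2503.
Gain: Δc = 1.2503 − 1.2019 ≈ 0.0484.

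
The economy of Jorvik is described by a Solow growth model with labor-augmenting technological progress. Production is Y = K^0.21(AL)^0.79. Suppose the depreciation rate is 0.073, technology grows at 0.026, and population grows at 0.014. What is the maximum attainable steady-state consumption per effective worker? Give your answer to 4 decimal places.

c_gold ≈ 0.9315

Break-even investment rate: n + g + δ = 0.014 + 0.026 + 0.073 = 0.113.
Setting f'(k) = n+g+δ gives 0.21·k^(0.21−1) = 0.113, hence k_gold = (0.21/0.113)^(1/0.79) ≈ 2.1912.
y_gold = 2.1912^0.21 ≈ 1.1791.
c_gold = y_gold − (n+g+δ)·k_gold = 1.1791 − 0.113·2.1912 ≈ 0.9315.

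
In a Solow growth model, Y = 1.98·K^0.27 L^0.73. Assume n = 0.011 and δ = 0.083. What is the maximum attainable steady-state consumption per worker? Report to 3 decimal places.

c_gold ≈ 2.749

The effective depreciation rate is n + δ = 0.011 + 0.083 = 0.094.
Maximizing c = f(k) − (n+δ)·k gives f'(k) = n+δ, i.e. 0.27·1.98·k^(0.27−1) = 0.094, so k_gold = (0.27·1.98/0.094)^(1/0.73) ≈ 10.8171.
y_gold = 1.98·10.8171^0.27 ≈ 3.7660.
c_gold = y_gold − (n+δ)·k_gold = 3.7660 − 0.094·10.8171 ≈ 2.7491.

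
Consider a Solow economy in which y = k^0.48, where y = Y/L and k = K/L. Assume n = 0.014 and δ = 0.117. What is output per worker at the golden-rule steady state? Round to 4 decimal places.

y_gold ≈ 3.3158

Capital per worker breaks even when investment replaces (n + δ)·k; here n + δ = 0.131.
At the golden rule the marginal product of capital equals n+δ: 0.48·k^(0.48−1) = 0.131. Solving, k_gold = (0.48/0.131)^(1/0.52) ≈ 12.1495.
Output: y_gold = k_gold^0.48 = 12.1495^0.48 ≈ 3.3158.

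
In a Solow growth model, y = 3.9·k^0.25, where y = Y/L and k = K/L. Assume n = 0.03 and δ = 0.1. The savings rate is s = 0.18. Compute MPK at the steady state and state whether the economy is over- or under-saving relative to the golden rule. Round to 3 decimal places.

under-saving; MPK ≈ 0.181

n + δ = 0.03 + 0.1 = 0.13.
Steady-state k*: s·A·k^0.25 = 0.13·k gives k* = (0.18·3.9/0.13)^(1/0.75) ≈ 9.4738.
MPK = 0.25·3.9·9.4738^(-0.75) ≈ 0.1806.
MPK > n+δ = 0.13, so the economy is dynamically efficient (under-saving).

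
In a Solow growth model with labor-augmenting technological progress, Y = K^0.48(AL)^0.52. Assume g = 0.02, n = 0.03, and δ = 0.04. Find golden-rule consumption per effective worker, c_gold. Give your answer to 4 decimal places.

Capital per effective worker breaks even when investment replaces (n + g + δ)·k; here n + g + δ = 0.09.
Golden rule sets MPK = n+g+δ: 0.48·k^(0.48−1) = 0.09, so k_gold = (0.48/0.09)^(1/0.52) ≈ 25.0077.
y_gold = 25.0077^0.48 ≈ 4.6890.
c_gold = y_gold − (n+g+δ)·k_gold = 4.6890 − 0.09·25.0077 ≈ 2.4383.

c_gold ≈ 2.4383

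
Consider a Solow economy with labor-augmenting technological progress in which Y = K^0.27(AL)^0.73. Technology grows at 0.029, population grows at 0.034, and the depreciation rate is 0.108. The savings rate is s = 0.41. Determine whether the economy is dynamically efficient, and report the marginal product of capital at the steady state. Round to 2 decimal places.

Capital per effective worker breaks even when investment replaces (n + g + δ)·k; here n + g + δ = 0.171.
Steady-state k*: s·k^0.27 = 0.171·k gives k* = (0.41/0.171)^(1/0.73) ≈ 3.3133.
MPK = 0.27·3.3133^(-0.73) ≈ 0.1126.
MPK < n+g+δ = 0.171, so the economy is dynamically inefficient (over-saving).

dynamically inefficient; MPK ≈ 0.11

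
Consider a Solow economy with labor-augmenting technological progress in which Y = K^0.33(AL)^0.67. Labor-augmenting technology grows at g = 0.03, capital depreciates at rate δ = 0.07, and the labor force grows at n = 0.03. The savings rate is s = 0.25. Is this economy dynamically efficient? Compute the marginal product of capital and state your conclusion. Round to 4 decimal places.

dynamically efficient; MPK ≈ 0.1716

The effective depreciation rate is n + g + δ = 0.03 + 0.03 + 0.07 = 0.13.
Steady-state k*: s·k^0.33 = 0.13·k gives k* = (0.25/0.13)^(1/0.67) ≈ 2.6538.
MPK = 0.33·2.6538^(-0.67) ≈ 0.1716.
MPK > n+g+δ = 0.13, so the economy is dynamically efficient (under-saving).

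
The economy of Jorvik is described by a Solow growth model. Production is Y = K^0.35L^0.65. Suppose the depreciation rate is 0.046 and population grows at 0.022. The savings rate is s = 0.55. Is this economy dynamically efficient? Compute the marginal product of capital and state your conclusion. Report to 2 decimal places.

dynamically inefficient; MPK ≈ 0.04

The effective depreciation rate is n + δ = 0.022 + 0.046 = 0.068.
Steady-state k*: s·k^0.35 = 0.068·k gives k* = (0.55/0.068)^(1/0.65) ≈ 24.9286.
MPK = 0.35·24.9286^(-0.65) ≈ 0.0433.
MPK < n+δ = 0.068, so the economy is dynamically inefficient (over-saving).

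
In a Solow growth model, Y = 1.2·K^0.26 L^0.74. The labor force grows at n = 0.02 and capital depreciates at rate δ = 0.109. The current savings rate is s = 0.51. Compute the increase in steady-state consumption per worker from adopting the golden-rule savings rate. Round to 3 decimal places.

Capital per worker breaks even when investment replaces (n + δ)·k; here n + δ = 0.129.
Current steady state (s = 0.51): k* = (0.51·1.2/0.129)^(1/0.74) ≈ 8.1985, y* = 1.2·8.1985^0.26 ≈ 2.0737, c* = (1−0.51)·2.0737 ≈ 1.0161.
At the golden rule the marginal product of capital equals n+δ: 0.26·1.2·k^(0.26−1) = 0.129. Solving, k_gold = (0.26·1.2/0.129)^(1/0.74) ≈ 3.2986.
y_gold = 1.2·3.2986^0.26 ≈ 1.6366, c_gold = y_gold − 0.129·k_gold ≈ 1.2111.
Gain: Δc = 1.2111 − 1.0161 ≈ 0.1950.

Δc ≈ 0.195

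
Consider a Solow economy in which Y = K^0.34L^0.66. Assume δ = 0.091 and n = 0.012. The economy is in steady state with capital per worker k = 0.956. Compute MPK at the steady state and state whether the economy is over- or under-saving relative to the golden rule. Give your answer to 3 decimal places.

under-saving; MPK ≈ 0.350

n + δ = 0.012 + 0.091 = 0.103.
MPK = 0.34·k^(0.34−1) = 0.34·0.956^(-0.66) ≈ 0.3502.
MPK > 0.103, so the economy is dynamically efficient (under-saving).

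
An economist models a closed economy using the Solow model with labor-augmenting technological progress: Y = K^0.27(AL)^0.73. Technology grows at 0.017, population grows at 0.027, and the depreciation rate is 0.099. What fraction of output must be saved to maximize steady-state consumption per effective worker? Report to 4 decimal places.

The effective depreciation rate is n + g + δ = 0.027 + 0.017 + 0.099 = 0.143.
At the golden rule MPK = n+g+δ, and in any Cobb-Douglas steady state s = (n+g+δ)·k/y = MPK·k/y = capital's share 0.27.

s_gold = 0.2700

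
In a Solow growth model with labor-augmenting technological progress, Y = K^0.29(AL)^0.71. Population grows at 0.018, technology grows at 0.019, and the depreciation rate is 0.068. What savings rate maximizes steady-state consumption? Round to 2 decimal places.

Break-even investment rate: n + g + δ = 0.018 + 0.019 + 0.068 = 0.105.
At the golden rule MPK = n+g+δ, and in any Cobb-Douglas steady state s = (n+g+δ)·k/y = MPK·k/y = capital's share 0.29.

s_gold = 0.29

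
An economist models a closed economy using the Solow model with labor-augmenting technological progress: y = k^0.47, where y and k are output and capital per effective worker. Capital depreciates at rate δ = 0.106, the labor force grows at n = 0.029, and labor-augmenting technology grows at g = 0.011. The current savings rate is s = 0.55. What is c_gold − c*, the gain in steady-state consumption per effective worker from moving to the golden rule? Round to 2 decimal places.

Δc ≈ 0.04

n + g + δ = 0.029 + 0.011 + 0.106 = 0.146.
Current steady state (s = 0.55): k* = (0.55/0.146)^(1/0.53) ≈ 12.2127, y* = 12.2127^0.47 ≈ 3.2419, c* = (1−0.55)·3.2419 ≈ 1.4589.
At the golden rule the marginal product of capital equals n+g+δ: 0.47·k^(0.47−1) = 0.146. Solving, k_gold = (0.47/0.146)^(1/0.53) ≈ 9.0784.
y_gold = 9.0784^0.47 ≈ 2.8201, c_gold = y_gold − 0.146·k_gold ≈ 1.4947.
Gain: Δc = 1.4947 − 1.4589 ≈ 0.0358.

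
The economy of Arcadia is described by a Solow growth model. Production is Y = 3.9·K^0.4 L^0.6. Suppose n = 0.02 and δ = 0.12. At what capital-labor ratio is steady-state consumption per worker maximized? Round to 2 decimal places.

The effective depreciation rate is n + δ = 0.02 + 0.12 = 0.14.
Golden rule sets MPK = n+δ: 0.4·3.9·k^(0.4−1) = 0.14, so k_gold = (0.4·3.9/0.14)^(1/0.6) ≈ 55.5897.

k_gold ≈ 55.59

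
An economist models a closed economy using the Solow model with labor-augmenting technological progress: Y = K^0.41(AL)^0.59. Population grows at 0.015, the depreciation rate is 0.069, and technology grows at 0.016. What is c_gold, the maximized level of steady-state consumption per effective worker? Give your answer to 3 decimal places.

c_gold ≈ 1.573

Break-even investment rate: n + g + δ = 0.015 + 0.016 + 0.069 = 0.1.
Golden rule sets MPK = n+g+δ: 0.41·k^(0.41−1) = 0.1, so k_gold = (0.41/0.1)^(1/0.59) ≈ 10.9299.
y_gold = 10.9299^0.41 ≈ 2.6658.
c_gold = y_gold − (n+g+δ)·k_gold = 2.6658 − 0.1·10.9299 ≈ 1.5728.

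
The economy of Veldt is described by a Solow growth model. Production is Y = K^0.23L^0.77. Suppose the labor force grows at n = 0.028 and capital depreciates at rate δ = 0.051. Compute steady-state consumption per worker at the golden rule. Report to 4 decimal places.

c_gold ≈ 1.0595

The effective depreciation rate is n + δ = 0.028 + 0.051 = 0.079.
Setting f'(k) = n+δ gives 0.23·k^(0.23−1) = 0.079, hence k_gold = (0.23/0.079)^(1/0.77) ≈ 4.0062.
y_gold = 4.0062^0.23 ≈ 1.3760.
c_gold = y_gold − (n+δ)·k_gold = 1.3760 − 0.079·4.0062 ≈ 1.0595.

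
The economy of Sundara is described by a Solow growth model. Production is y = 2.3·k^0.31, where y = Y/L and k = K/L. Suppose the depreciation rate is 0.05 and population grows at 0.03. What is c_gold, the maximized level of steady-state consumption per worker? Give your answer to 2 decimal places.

Capital per worker breaks even when investment replaces (n + δ)·k; here n + δ = 0.08.
Golden rule sets MPK = n+δ: 0.31·2.3·k^(0.31−1) = 0.08, so k_gold = (0.31·2.3/0.08)^(1/0.69) ≈ 23.8128.
y_gold = 2.3·23.8128^0.31 ≈ 6.1452.
c_gold = y_gold − (n+δ)·k_gold = 6.1452 − 0.08·23.8128 ≈ 4.2402.

c_gold ≈ 4.24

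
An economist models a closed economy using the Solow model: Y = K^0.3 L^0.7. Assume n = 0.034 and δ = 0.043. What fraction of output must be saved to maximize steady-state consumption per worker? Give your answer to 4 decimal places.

The effective depreciation rate is n + δ = 0.034 + 0.043 = 0.077.
At the golden rule MPK = n+δ, and in any Cobb-Douglas steady state s = (n+δ)·k/y = MPK·k/y = capital's share 0.3.

s_gold = 0.3000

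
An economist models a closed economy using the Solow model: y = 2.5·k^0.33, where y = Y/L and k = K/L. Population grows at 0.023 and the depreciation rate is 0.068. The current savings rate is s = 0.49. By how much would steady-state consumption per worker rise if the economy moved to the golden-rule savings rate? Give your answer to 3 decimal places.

Δc ≈ 0.373

Capital per worker breaks even when investment replaces (n + δ)·k; here n + δ = 0.091.
Current steady state (s = 0.49): k* = (0.49·2.5/0.091)^(1/0.67) ≈ 48.4413, y* = 2.5·48.4413^0.33 ≈ 8.9962, c* = (1−0.49)·8.9962 ≈ 4.5881.
At the golden rule the marginal product of capital equals n+δ: 0.33·2.5·k^(0.33−1) = 0.091. Solving, k_gold = (0.33·2.5/0.091)^(1/0.67) ≈ 26.8518.
y_gold = 2.5·26.8518^0.33 ≈ 7.4046, c_gold = y_gold − 0.091·k_gold ≈ 4.9611.
Gain: Δc = 4.9611 − 4.5881 ≈ 0.3730.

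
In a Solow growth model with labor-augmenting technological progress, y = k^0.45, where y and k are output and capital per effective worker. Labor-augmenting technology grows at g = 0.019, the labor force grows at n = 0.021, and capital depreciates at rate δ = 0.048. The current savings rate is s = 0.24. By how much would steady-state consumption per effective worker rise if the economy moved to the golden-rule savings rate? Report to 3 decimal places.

Capital per effective worker breaks even when investment replaces (n + g + δ)·k; here n + g + δ = 0.088.
Current steady state (s = 0.24): k* = (0.24/0.088)^(1/0.55) ≈ 6.1977, y* = 6.1977^0.45 ≈ 2.2725, c* = (1−0.24)·2.2725 ≈ 1.7271.
Golden rule sets MPK = n+g+δ: 0.45·k^(0.45−1) = 0.088, so k_gold = (0.45/0.088)^(1/0.55) ≈ 19.4357.
y_gold = 19.4357^0.45 ≈ 3.8008, c_gold = y_gold − 0.088·k_gold ≈ 2.0904.
Gain: Δc = 2.0904 − 1.7271 ≈ 0.3633.

Δc ≈ 0.363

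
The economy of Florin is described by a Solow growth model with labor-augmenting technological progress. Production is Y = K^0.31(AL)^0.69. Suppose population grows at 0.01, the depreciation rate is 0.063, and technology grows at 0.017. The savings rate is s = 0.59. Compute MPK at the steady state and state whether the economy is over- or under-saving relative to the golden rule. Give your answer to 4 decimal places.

over-saving; MPK ≈ 0.0473

The effective depreciation rate is n + g + δ = 0.01 + 0.017 + 0.063 = 0.09.
Steady-state k*: s·k^0.31 = 0.09·k gives k* = (0.59/0.09)^(1/0.69) ≈ 15.2578.
MPK = 0.31·15.2578^(-0.69) ≈ 0.0473.
MPK < n+g+δ = 0.09, so the economy is dynamically inefficient (over-saving).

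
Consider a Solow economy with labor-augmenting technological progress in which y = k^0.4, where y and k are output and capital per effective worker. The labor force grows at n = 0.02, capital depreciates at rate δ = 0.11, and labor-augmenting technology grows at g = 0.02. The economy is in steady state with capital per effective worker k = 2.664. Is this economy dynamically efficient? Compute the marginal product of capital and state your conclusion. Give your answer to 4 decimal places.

Break-even investment rate: n + g + δ = 0.02 + 0.02 + 0.11 = 0.15.
MPK = 0.4·k^(0.4−1) = 0.4·2.664^(-0.6) ≈ 0.2222.
MPK > 0.15, so the economy is dynamically efficient (under-saving).

dynamically efficient; MPK ≈ 0.2222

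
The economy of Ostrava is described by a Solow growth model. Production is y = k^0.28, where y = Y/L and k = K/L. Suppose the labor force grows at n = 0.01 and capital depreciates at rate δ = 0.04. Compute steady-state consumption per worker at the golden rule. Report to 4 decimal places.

c_gold ≈ 1.4070

n + δ = 0.01 + 0.04 = 0.05.
At the golden rule the marginal product of capital equals n+δ: 0.28·k^(0.28−1) = 0.05. Solving, k_gold = (0.28/0.05)^(1/0.72) ≈ 10.9433.
y_gold = 10.9433^0.28 ≈ 1.9542.
c_gold = y_gold − (n+δ)·k_gold = 1.9542 − 0.05·10.9433 ≈ 1.4070.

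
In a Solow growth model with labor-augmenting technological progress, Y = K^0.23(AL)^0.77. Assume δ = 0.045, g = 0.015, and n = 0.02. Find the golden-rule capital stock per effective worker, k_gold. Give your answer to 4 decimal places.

Break-even investment rate: n + g + δ = 0.02 + 0.015 + 0.045 = 0.08.
Maximizing c = f(k) − (n+g+δ)·k gives f'(k) = n+g+δ, i.e. 0.23·k^(0.23−1) = 0.08, so k_gold = (0.23/0.08)^(1/0.77) ≈ 3.9412.

k_gold ≈ 3.9412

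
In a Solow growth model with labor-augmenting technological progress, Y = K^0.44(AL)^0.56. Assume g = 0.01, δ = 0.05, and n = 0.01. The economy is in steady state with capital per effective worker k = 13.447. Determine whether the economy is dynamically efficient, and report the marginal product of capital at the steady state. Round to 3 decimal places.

dynamically efficient; MPK ≈ 0.103

Capital per effective worker breaks even when investment replaces (n + g + δ)·k; here n + g + δ = 0.07.
MPK = 0.44·k^(0.44−1) = 0.44·13.447^(-0.56) ≈ 0.1027.
MPK > 0.07, so the economy is dynamically efficient (under-saving).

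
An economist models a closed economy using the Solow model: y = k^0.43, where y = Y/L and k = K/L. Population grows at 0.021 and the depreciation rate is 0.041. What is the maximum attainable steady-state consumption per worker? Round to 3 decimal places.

The effective depreciation rate is n + δ = 0.021 + 0.041 = 0.062.
Setting f'(k) = n+δ gives 0.43·k^(0.43−1) = 0.062, hence k_gold = (0.43/0.062)^(1/0.57) ≈ 29.8933.
y_gold = 29.8933^0.43 ≈ 4.3102.
c_gold = y_gold − (n+δ)·k_gold = 4.3102 − 0.062·29.8933 ≈ 2.4568.

c_gold ≈ 2.457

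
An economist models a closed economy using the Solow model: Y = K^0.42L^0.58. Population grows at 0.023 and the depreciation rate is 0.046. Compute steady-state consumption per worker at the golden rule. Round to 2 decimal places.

n + δ = 0.023 + 0.046 = 0.069.
Setting f'(k) = n+δ gives 0.42·k^(0.42−1) = 0.069, hence k_gold = (0.42/0.069)^(1/0.58) ≈ 22.5120.
y_gold = 22.5120^0.42 ≈ 3.6984.
c_gold = y_gold − (n+δ)·k_gold = 3.6984 − 0.069·22.5120 ≈ 2.1451.

c_gold ≈ 2.15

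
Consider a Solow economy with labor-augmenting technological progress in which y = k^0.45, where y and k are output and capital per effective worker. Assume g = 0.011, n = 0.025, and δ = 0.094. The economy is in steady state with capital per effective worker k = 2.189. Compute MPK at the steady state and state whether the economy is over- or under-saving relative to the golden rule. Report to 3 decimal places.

under-saving; MPK ≈ 0.292

Capital per effective worker breaks even when investment replaces (n + g + δ)·k; here n + g + δ = 0.13.
MPK = 0.45·k^(0.45−1) = 0.45·2.189^(-0.55) ≈ 0.2925.
MPK > 0.13, so the economy is dynamically efficient (under-saving).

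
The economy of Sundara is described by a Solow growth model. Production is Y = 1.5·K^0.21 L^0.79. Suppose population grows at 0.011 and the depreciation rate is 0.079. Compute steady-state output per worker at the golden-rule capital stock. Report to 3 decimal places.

Break-even investment rate: n + δ = 0.011 + 0.079 = 0.09.
At the golden rule the marginal product of capital equals n+δ: 0.21·1.5·k^(0.21−1) = 0.09. Solving, k_gold = (0.21·1.5/0.09)^(1/0.79) ≈ 4.8831.
Output: y_gold = 1.5·k_gold^0.21 = 1.5·4.8831^0.21 ≈ 2.0927.

y_gold ≈ 2.093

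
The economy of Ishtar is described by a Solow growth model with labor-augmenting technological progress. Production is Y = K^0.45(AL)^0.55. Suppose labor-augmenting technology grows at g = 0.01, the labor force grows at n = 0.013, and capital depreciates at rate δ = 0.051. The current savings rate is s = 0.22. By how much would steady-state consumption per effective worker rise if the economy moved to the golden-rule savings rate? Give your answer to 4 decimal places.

Δc ≈ 0.5066

Break-even investment rate: n + g + δ = 0.013 + 0.01 + 0.051 = 0.074.
Current steady state (s = 0.22): k* = (0.22/0.074)^(1/0.55) ≈ 7.2502, y* = 7.2502^0.45 ≈ 2.4387, c* = (1−0.22)·2.4387 ≈ 1.9022.
Maximizing c = f(k) − (n+g+δ)·k gives f'(k) = n+g+δ, i.e. 0.45·k^(0.45−1) = 0.074, so k_gold = (0.45/0.074)^(1/0.55) ≈ 26.6330.
y_gold = 26.6330^0.45 ≈ 4.3796, c_gold = y_gold − 0.074·k_gold ≈ 2.4088.
Gain: Δc = 2.4088 − 1.9022 ≈ 0.5066.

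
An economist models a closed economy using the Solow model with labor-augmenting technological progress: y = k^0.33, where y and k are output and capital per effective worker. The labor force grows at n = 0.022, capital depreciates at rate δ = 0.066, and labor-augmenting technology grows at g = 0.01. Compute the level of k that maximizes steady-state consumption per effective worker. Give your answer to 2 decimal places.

k_gold ≈ 6.12

Break-even investment rate: n + g + δ = 0.022 + 0.01 + 0.066 = 0.098.
Setting f'(k) = n+g+δ gives 0.33·k^(0.33−1) = 0.098, hence k_gold = (0.33/0.098)^(1/0.67) ≈ 6.1235.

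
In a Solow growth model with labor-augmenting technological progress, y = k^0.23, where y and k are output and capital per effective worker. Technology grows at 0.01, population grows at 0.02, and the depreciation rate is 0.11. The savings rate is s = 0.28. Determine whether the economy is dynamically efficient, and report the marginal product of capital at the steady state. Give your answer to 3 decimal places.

dynamically inefficient; MPK ≈ 0.115

n + g + δ = 0.02 + 0.01 + 0.11 = 0.14.
Steady-state k*: s·k^0.23 = 0.14·k gives k* = (0.28/0.14)^(1/0.77) ≈ 2.4601.
MPK = 0.23·2.4601^(-0.77) ≈ 0.1150.
MPK < n+g+δ = 0.14, so the economy is dynamically inefficient (over-saving).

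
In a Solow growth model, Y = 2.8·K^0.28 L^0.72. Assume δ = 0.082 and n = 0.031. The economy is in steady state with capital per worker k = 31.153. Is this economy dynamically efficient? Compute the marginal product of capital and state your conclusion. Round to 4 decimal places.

dynamically inefficient; MPK ≈ 0.0659

n + δ = 0.031 + 0.082 = 0.113.
MPK = 0.28·2.8·k^(0.28−1) = 0.28·2.8·31.153^(-0.72) ≈ 0.0659.
MPK < 0.113, so the economy is dynamically inefficient (over-saving).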